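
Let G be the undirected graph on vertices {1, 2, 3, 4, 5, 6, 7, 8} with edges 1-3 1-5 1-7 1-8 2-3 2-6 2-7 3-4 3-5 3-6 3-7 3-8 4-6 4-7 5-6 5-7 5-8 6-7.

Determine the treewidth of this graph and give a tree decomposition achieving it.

Treewidth 3.
Bags: B1 = {3, 4, 6, 7}  B2 = {3, 5, 6, 7}  B3 = {2, 3, 6, 7}  B4 = {1, 3, 5, 7}  B5 = {1, 3, 5, 8}
Tree: B1–B2, B1–B3, B2–B4, B4–B5

Each bag holds 4 vertices, so the decomposition has width 3, which upper-bounds the treewidth. For the lower bound, the 4 vertices {1, 3, 5, 8} are pairwise adjacent, and any tree decomposition puts a clique entirely inside one bag — forcing width ≥ 3. Combining the bounds, tw(G) = 3.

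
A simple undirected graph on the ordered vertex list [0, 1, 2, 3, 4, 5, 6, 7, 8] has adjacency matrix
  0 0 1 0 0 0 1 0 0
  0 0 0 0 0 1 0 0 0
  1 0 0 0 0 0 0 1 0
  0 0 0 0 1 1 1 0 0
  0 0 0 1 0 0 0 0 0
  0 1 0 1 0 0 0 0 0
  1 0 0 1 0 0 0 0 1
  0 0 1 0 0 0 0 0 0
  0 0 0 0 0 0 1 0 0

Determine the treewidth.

A width-1 tree decomposition is:
Bags: B1 = {3, 5}  B2 = {3, 6}  B3 = {1, 5}  B4 = {0, 6}  B5 = {6, 8}  B6 = {0, 2}  B7 = {3, 4}  B8 = {2, 7}
Tree: B1–B2, B1–B3, B2–B4, B4–B5, B4–B6, B2–B7, B6–B8
The largest bag has 2 vertices, giving width 1; this decomposition certifies tw(G) ≤ 1. Since G has at least one edge (e.g. 5–3), it is not an edgeless graph, so tw(G) ≥ 1. Combining the bounds, tw(G) = 1.

1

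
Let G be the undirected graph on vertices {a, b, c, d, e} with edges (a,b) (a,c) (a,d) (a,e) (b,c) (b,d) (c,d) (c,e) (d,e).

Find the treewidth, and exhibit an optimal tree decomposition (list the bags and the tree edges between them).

The largest bag has 4 vertices, giving width 3; this decomposition certifies tw(G) ≤ 3. For the lower bound, the 4 vertices {a, c, d, e} are pairwise adjacent, and any tree decomposition puts a clique entirely inside one bag — forcing width ≥ 3. Therefore the treewidth is 3.

Treewidth 3.
One optimal decomposition is:
Bags: B1 = {a, c, d, e}  B2 = {a, b, c, d}
Tree: B1–B2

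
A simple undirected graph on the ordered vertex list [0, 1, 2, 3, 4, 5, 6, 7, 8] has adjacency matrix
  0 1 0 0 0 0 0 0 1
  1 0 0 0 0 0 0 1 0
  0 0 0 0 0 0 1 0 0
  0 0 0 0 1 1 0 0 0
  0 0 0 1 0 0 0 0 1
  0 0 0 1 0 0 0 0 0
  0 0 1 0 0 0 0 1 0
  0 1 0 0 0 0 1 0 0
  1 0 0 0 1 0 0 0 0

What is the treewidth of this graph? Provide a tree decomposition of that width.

Every bag has size at most 2, so the width is 2 − 1 = 1 and tw(G) ≤ 1. Any graph with an edge has treewidth ≥ 1, and G has the edge 5–3. Therefore the treewidth is 1.

Treewidth 1.
One such decomposition:
Bags: B1 = {3, 5}  B2 = {3, 4}  B3 = {4, 8}  B4 = {0, 8}  B5 = {0, 1}  B6 = {1, 7}  B7 = {6, 7}  B8 = {2, 6}
Tree: B1–B2, B2–B3, B3–B4, B4–B5, B5–B6, B6–B7, B7–B8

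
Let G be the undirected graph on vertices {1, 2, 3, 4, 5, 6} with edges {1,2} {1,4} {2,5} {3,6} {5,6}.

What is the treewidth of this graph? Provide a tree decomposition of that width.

Treewidth 1.
One optimal decomposition is:
Bags: B1 = {3, 6}  B2 = {5, 6}  B3 = {2, 5}  B4 = {1, 2}  B5 = {1, 4}
Tree: B1–B2, B2–B3, B3–B4, B4–B5

The largest bag has 2 vertices, giving width 1; this decomposition certifies tw(G) ≤ 1. Since G has at least one edge (e.g. 3–6), it is not an edgeless graph, so tw(G) ≥ 1. The upper and lower bounds meet at 1, so that is the treewidth.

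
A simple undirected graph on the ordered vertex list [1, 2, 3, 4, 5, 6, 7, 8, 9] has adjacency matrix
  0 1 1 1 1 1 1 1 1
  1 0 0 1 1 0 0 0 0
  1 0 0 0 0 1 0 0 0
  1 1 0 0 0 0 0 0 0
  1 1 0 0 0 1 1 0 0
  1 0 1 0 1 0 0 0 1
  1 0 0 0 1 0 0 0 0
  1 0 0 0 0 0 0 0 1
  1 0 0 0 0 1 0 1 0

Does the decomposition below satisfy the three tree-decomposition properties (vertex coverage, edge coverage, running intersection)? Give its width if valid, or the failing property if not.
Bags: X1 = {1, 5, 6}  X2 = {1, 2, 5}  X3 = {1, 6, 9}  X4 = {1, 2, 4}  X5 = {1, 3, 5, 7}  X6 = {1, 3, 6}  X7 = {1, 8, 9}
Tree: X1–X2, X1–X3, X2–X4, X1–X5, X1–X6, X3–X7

No — bags containing vertex 3 are not connected in the tree.

A tree decomposition must satisfy three properties: every vertex lies in some bag; for every edge, both endpoints lie together in some bag; and for every vertex, the bags containing it form a connected subtree. Here bags containing vertex 3 are not connected in the tree, so the decomposition is invalid.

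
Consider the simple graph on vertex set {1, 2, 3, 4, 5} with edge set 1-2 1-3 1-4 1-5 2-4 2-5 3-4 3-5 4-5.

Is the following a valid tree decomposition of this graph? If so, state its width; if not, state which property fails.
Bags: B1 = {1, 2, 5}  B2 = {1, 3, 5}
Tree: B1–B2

A tree decomposition must satisfy three properties: every vertex lies in some bag; for every edge, both endpoints lie together in some bag; and for every vertex, the bags containing it form a connected subtree. Here vertex 4 appears in no bag, so the decomposition is invalid.

No — vertex 4 appears in no bag.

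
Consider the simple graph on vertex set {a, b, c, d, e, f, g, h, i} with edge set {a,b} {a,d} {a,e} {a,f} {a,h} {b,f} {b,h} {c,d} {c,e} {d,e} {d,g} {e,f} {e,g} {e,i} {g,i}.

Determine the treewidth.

2

A width-2 tree decomposition is:
Bags: B1 = {a, d, e}  B2 = {a, e, f}  B3 = {a, b, f}  B4 = {c, d, e}  B5 = {a, b, h}  B6 = {d, e, g}  B7 = {e, g, i}
Tree: B1–B2, B2–B3, B1–B4, B3–B5, B4–B6, B6–B7
The largest bag has 3 vertices, giving width 2; this decomposition certifies tw(G) ≤ 2. On the other hand G contains the 3-clique {d, e, g}. A clique must lie in a single bag of any decomposition, so no decomposition can have width below 2. Combining the bounds, tw(G) = 2.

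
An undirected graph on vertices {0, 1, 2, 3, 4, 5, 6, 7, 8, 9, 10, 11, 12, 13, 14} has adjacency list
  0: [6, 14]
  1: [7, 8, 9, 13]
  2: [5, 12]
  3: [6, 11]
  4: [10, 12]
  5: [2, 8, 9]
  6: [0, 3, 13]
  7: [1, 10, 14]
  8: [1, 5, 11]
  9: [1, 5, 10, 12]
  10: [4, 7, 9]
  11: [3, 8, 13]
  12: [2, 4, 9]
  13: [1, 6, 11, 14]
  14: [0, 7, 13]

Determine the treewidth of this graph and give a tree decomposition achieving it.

Every bag has size at most 4, so the width is 4 − 1 = 3 and tw(G) ≤ 3. For the lower bound: the 4 vertex sets {0,3,6}, {14}, {13}, {1,7,8,11} are disjoint, each induces a connected subgraph, and every pair is joined by at least one edge of G. Contracting each set to a single vertex therefore yields K_{4} as a minor, and since treewidth is minor-monotone, tw(G) ≥ tw(K_{4}) = 3. Therefore the treewidth is 3.

Treewidth 3.
One such decomposition:
Bags: B1 = {0, 3, 6, 14}  B2 = {3, 6, 13, 14}  B3 = {3, 11, 13, 14}  B4 = {7, 11, 13, 14}  B5 = {1, 7, 11, 13}  B6 = {1, 7, 8, 11}  B7 = {1, 7, 8, 10}  B8 = {1, 8, 9, 10}  B9 = {5, 8, 9, 10}  B10 = {4, 5, 9, 10}  B11 = {4, 5, 9, 12}  B12 = {2, 4, 5, 12}
Tree: B1–B2, B2–B3, B3–B4, B4–B5, B5–B6, B6–B7, B7–B8, B8–B9, B9–B10, B10–B11, B11–B12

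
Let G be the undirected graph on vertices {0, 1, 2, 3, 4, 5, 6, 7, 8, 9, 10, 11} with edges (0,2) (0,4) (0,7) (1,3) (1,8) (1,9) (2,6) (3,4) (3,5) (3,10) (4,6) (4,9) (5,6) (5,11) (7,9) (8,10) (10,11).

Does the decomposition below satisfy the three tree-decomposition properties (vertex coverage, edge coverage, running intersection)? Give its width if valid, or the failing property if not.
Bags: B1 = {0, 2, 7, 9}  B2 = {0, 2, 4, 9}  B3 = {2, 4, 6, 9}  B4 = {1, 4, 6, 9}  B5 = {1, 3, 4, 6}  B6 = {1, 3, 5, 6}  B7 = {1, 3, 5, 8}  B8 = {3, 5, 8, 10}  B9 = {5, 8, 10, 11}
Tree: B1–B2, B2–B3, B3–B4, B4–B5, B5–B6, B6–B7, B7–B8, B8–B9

Yes; width 3.

Every vertex of G appears in some bag (union = {0, 1, 2, 3, 4, 5, 6, 7, 8, 9, 10, 11}); every edge is covered by a bag; and for each vertex v the set of bags containing v is connected in the bag tree. The decomposition is therefore valid. The largest bag has 4 vertices, so the width is 3.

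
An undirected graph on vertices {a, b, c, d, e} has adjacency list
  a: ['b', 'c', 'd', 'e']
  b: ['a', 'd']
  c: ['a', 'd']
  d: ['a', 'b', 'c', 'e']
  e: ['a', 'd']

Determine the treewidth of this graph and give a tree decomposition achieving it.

Every bag has size at most 3, so the width is 3 − 1 = 2 and tw(G) ≤ 2. Conversely, {a, d, e} is a clique of size 3, and the vertices of any clique must share a bag in every tree decomposition; so some bag has ≥ 3 vertices and tw(G) ≥ 2. Combining the bounds, tw(G) = 2.

Treewidth 2.
Bags: B1 = {a, c, d}  B2 = {a, d, e}  B3 = {a, b, d}
Tree: B1–B2, B2–B3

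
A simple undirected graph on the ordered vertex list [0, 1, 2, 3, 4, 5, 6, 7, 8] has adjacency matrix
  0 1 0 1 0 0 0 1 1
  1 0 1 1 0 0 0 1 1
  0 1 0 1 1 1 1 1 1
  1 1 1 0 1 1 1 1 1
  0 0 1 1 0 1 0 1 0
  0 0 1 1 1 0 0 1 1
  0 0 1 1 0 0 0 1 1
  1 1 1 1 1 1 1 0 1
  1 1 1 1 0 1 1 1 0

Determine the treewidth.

4

A width-4 tree decomposition is:
Bags: B1 = {2, 3, 5, 7, 8}  B2 = {2, 3, 6, 7, 8}  B3 = {1, 2, 3, 7, 8}  B4 = {2, 3, 4, 5, 7}  B5 = {0, 1, 3, 7, 8}
Tree: B1–B2, B2–B3, B1–B4, B3–B5
The largest bag has 5 vertices, giving width 4; this decomposition certifies tw(G) ≤ 4. On the other hand G contains the 5-clique {0, 1, 3, 7, 8}. A clique must lie in a single bag of any decomposition, so no decomposition can have width below 4. Hence tw(G) = 4 exactly.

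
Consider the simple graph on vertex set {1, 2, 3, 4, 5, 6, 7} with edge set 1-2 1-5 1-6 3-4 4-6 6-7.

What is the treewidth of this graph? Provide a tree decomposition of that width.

Treewidth 1.
Bags: B1 = {4, 6}  B2 = {1, 6}  B3 = {3, 4}  B4 = {1, 2}  B5 = {1, 5}  B6 = {6, 7}
Tree: B1–B2, B1–B3, B2–B4, B2–B5, B1–B6

Every bag has size at most 2, so the width is 2 − 1 = 1 and tw(G) ≤ 1. Since G has at least one edge (e.g. 6–4), it is not an edgeless graph, so tw(G) ≥ 1. Therefore the treewidth is 1.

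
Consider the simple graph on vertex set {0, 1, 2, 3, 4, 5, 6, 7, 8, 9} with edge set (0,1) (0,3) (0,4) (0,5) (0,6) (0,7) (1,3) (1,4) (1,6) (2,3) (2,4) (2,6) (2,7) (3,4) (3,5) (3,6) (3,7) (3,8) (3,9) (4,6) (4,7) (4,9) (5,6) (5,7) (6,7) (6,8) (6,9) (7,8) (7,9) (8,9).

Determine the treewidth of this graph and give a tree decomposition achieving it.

Each bag holds 5 vertices, so the decomposition has width 4, which upper-bounds the treewidth. Conversely, {0, 1, 3, 4, 6} is a clique of size 5, and the vertices of any clique must share a bag in every tree decomposition; so some bag has ≥ 5 vertices and tw(G) ≥ 4. The upper and lower bounds meet at 4, so that is the treewidth.

Treewidth 4.
Bags: B1 = {3, 6, 7, 8, 9}  B2 = {3, 4, 6, 7, 9}  B3 = {2, 3, 4, 6, 7}  B4 = {0, 3, 4, 6, 7}  B5 = {0, 1, 3, 4, 6}  B6 = {0, 3, 5, 6, 7}
Tree: B1–B2, B2–B3, B2–B4, B4–B5, B4–B6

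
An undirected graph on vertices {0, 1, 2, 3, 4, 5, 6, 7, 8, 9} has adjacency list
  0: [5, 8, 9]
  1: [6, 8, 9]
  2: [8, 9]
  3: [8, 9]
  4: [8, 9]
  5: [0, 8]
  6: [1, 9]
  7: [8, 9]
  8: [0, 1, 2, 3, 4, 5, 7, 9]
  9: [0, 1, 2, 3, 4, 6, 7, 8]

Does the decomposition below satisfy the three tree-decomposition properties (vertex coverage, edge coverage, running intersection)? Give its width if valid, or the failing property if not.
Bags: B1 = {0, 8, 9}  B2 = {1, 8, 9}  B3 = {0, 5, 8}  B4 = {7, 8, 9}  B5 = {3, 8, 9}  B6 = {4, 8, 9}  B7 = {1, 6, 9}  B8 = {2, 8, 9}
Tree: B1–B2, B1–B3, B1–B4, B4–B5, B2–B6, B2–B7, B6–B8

Checking the three conditions: (i) the bags cover all of {0, 1, 2, 3, 4, 5, 6, 7, 8, 9}; (ii) for each edge, some bag contains both endpoints; (iii) the bags containing any fixed vertex form a subtree. All hold, so the decomposition is valid with width 3 − 1 = 2.

Yes; width 2.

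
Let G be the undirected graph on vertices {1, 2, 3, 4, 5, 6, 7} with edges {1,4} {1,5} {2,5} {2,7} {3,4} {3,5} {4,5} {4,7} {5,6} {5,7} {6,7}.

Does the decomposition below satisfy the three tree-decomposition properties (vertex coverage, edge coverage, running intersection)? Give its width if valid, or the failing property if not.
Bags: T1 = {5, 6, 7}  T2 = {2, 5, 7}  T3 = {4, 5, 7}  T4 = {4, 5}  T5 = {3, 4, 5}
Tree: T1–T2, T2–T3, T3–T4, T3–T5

No — vertex 1 appears in no bag.

A tree decomposition must satisfy three properties: every vertex lies in some bag; for every edge, both endpoints lie together in some bag; and for every vertex, the bags containing it form a connected subtree. Here vertex 1 appears in no bag, so the decomposition is invalid.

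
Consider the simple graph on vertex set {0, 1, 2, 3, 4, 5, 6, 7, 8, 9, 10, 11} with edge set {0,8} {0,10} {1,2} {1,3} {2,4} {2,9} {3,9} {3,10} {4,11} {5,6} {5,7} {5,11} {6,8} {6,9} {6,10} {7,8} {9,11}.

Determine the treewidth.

3

A width-3 tree decomposition is:
Bags: B1 = {1, 2, 3, 4}  B2 = {2, 3, 4, 9}  B3 = {3, 4, 9, 11}  B4 = {3, 9, 10, 11}  B5 = {6, 9, 10, 11}  B6 = {5, 6, 10, 11}  B7 = {0, 5, 6, 10}  B8 = {0, 5, 6, 8}  B9 = {0, 5, 7, 8}
Tree: B1–B2, B2–B3, B3–B4, B4–B5, B5–B6, B6–B7, B7–B8, B8–B9
The largest bag has 4 vertices, giving width 3; this decomposition certifies tw(G) ≤ 3. For the lower bound: the 4 vertex sets {1,2,4}, {3}, {9}, {5,6,10,11} are disjoint, each induces a connected subgraph, and every pair is joined by at least one edge of G. Contracting each set to a single vertex therefore yields K_{4} as a minor, and since treewidth is minor-monotone, tw(G) ≥ tw(K_{4}) = 3. The upper and lower bounds meet at 3, so that is the treewidth.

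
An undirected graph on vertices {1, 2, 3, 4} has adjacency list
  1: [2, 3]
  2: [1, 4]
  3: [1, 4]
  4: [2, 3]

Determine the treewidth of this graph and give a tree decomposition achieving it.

Every bag has size at most 3, so the width is 3 − 1 = 2 and tw(G) ≤ 2. For the lower bound, G contains the cycle 1–2–4–3–1, so G is not a forest; only forests have treewidth ≤ 1, hence tw(G) ≥ 2. The upper and lower bounds meet at 2, so that is the treewidth.

Treewidth 2.
One optimal decomposition is:
Bags: B1 = {1, 2, 4}  B2 = {1, 3, 4}
Tree: B1–B2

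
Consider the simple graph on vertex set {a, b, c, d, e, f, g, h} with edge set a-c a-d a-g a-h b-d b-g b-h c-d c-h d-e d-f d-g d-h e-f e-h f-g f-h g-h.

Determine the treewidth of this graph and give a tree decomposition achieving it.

Every bag has size at most 4, so the width is 4 − 1 = 3 and tw(G) ≤ 3. For the lower bound, the 4 vertices {d, f, g, h} are pairwise adjacent, and any tree decomposition puts a clique entirely inside one bag — forcing width ≥ 3. Combining the bounds, tw(G) = 3.

Treewidth 3.
Bags: B1 = {a, d, g, h}  B2 = {b, d, g, h}  B3 = {a, c, d, h}  B4 = {d, f, g, h}  B5 = {d, e, f, h}
Tree: B1–B2, B1–B3, B1–B4, B4–B5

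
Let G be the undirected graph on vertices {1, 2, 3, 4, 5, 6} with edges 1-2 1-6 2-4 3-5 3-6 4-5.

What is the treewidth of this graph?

2

A width-2 tree decomposition is:
Bags: B1 = {1, 2, 4}  B2 = {1, 4, 6}  B3 = {3, 4, 6}  B4 = {3, 4, 5}
Tree: B1–B2, B2–B3, B3–B4
The largest bag has 3 vertices, giving width 2; this decomposition certifies tw(G) ≤ 2. Since 4–2–1–6–3–5–4 is a cycle in G, G is not acyclic. Forests are exactly the graphs of treewidth ≤ 1, so tw(G) ≥ 2. Therefore the treewidth is 2.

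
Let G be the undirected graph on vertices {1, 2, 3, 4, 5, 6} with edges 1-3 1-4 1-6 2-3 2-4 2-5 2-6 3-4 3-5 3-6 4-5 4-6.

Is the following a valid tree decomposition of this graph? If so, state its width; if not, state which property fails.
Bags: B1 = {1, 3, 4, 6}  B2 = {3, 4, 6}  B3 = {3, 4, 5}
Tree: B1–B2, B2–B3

No — vertex 2 appears in no bag.

A tree decomposition must satisfy three properties: every vertex lies in some bag; for every edge, both endpoints lie together in some bag; and for every vertex, the bags containing it form a connected subtree. Here vertex 2 appears in no bag, so the decomposition is invalid.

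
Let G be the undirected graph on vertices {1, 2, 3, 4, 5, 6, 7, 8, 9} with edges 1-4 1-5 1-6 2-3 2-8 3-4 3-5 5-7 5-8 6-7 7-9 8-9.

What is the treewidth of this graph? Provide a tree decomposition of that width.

Each bag holds 4 vertices, so the decomposition has width 3, which upper-bounds the treewidth. For the lower bound: the 4 vertex sets {1,4,6}, {7}, {5}, {2,3,8,9} are disjoint, each induces a connected subgraph, and every pair is joined by at least one edge of G. Contracting each set to a single vertex therefore yields K_{4} as a minor, and since treewidth is minor-monotone, tw(G) ≥ tw(K_{4}) = 3. Therefore the treewidth is 3.

Treewidth 3.
Bags: B1 = {1, 4, 6, 7}  B2 = {1, 4, 5, 7}  B3 = {3, 4, 5, 7}  B4 = {3, 5, 7, 9}  B5 = {3, 5, 8, 9}  B6 = {2, 3, 8, 9}
Tree: B1–B2, B2–B3, B3–B4, B4–B5, B5–B6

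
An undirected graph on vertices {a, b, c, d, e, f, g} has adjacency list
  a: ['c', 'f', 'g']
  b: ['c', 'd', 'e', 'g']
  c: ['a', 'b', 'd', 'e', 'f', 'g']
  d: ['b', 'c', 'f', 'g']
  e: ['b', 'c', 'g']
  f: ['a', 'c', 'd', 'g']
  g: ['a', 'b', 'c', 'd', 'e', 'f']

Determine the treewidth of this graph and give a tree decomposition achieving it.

Every bag has size at most 4, so the width is 4 − 1 = 3 and tw(G) ≤ 3. Conversely, {c, d, f, g} is a clique of size 4, and the vertices of any clique must share a bag in every tree decomposition; so some bag has ≥ 4 vertices and tw(G) ≥ 3. The upper and lower bounds meet at 3, so that is the treewidth.

Treewidth 3.
Bags: B1 = {b, c, d, g}  B2 = {c, d, f, g}  B3 = {b, c, e, g}  B4 = {a, c, f, g}
Tree: B1–B2, B1–B3, B2–B4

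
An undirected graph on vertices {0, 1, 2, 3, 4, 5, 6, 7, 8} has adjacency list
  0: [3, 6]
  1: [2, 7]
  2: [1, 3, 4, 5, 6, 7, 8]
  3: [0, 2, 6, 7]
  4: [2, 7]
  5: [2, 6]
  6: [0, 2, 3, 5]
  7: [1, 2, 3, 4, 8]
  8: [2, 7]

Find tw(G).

A width-2 tree decomposition is:
Bags: B1 = {2, 3, 6}  B2 = {2, 3, 7}  B3 = {2, 4, 7}  B4 = {2, 5, 6}  B5 = {2, 7, 8}  B6 = {1, 2, 7}  B7 = {0, 3, 6}
Tree: B1–B2, B2–B3, B1–B4, B3–B5, B2–B6, B1–B7
The largest bag has 3 vertices, giving width 2; this decomposition certifies tw(G) ≤ 2. Conversely, {0, 3, 6} is a clique of size 3, and the vertices of any clique must share a bag in every tree decomposition; so some bag has ≥ 3 vertices and tw(G) ≥ 2. Combining the bounds, tw(G) = 2.

2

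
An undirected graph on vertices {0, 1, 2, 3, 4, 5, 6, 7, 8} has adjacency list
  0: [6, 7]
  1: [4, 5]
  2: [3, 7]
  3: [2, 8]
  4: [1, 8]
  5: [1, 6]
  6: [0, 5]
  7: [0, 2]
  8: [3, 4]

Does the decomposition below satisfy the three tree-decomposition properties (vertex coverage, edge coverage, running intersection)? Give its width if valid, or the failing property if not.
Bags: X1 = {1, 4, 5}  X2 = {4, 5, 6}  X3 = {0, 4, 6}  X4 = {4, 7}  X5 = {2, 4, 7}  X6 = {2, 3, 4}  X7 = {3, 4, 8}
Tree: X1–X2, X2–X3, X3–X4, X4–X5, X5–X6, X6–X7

A tree decomposition must satisfy three properties: every vertex lies in some bag; for every edge, both endpoints lie together in some bag; and for every vertex, the bags containing it form a connected subtree. Here edge (0,7) lies in no bag, so the decomposition is invalid.

No — edge (0,7) lies in no bag.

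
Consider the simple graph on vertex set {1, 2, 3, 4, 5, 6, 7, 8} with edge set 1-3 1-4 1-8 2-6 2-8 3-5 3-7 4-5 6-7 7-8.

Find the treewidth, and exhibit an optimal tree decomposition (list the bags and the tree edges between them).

Treewidth 2.
One such decomposition:
Bags: B1 = {3, 4, 5}  B2 = {1, 3, 4}  B3 = {1, 3, 7}  B4 = {1, 7, 8}  B5 = {6, 7, 8}  B6 = {2, 6, 8}
Tree: B1–B2, B2–B3, B3–B4, B4–B5, B5–B6

The largest bag has 3 vertices, giving width 2; this decomposition certifies tw(G) ≤ 2. Since 5–4–1–3–5 is a cycle in G, G is not acyclic. Forests are exactly the graphs of treewidth ≤ 1, so tw(G) ≥ 2. Combining the bounds, tw(G) = 2.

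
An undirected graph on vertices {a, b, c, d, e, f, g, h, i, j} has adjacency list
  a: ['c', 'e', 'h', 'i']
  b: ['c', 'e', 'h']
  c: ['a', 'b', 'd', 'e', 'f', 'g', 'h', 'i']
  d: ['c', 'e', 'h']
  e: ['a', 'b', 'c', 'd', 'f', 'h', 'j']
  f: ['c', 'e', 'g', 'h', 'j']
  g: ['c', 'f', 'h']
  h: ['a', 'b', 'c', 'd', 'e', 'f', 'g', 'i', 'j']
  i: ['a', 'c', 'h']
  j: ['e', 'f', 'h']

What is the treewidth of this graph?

A width-3 tree decomposition is:
Bags: B1 = {c, e, f, h}  B2 = {c, f, g, h}  B3 = {e, f, h, j}  B4 = {b, c, e, h}  B5 = {c, d, e, h}  B6 = {a, c, e, h}  B7 = {a, c, h, i}
Tree: B1–B2, B1–B3, B1–B4, B1–B5, B1–B6, B6–B7
Every bag has size at most 4, so the width is 4 − 1 = 3 and tw(G) ≤ 3. For the lower bound, the 4 vertices {e, f, h, j} are pairwise adjacent, and any tree decomposition puts a clique entirely inside one bag — forcing width ≥ 3. Therefore the treewidth is 3.

3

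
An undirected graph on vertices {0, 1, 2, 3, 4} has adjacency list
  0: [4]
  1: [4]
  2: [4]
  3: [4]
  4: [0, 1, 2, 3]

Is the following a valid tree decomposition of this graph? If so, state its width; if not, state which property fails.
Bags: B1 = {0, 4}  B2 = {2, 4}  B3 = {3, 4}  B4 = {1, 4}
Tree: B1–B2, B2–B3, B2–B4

Vertex coverage: the bags together contain {0, 1, 2, 3, 4}, the full vertex set. Edge coverage: each edge of G has both endpoints in at least one bag. Running intersection: for every vertex, the bags containing it form a connected subtree. All three properties hold, so this is a valid tree decomposition of width max|bag| − 1 = 1, and hence tw(G) ≤ 1.

Yes; width 1.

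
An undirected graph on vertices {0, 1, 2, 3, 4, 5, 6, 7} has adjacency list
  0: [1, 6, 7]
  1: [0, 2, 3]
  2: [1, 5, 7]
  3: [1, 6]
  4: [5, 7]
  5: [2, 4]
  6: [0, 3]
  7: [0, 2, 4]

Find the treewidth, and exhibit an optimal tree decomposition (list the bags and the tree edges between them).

The largest bag has 3 vertices, giving width 2; this decomposition certifies tw(G) ≤ 2. For the lower bound, G contains the cycle 4–5–2–7–4, so G is not a forest; only forests have treewidth ≤ 1, hence tw(G) ≥ 2. Hence tw(G) = 2 exactly.

Treewidth 2.
One optimal decomposition is:
Bags: B1 = {4, 5, 7}  B2 = {2, 5, 7}  B3 = {0, 2, 7}  B4 = {0, 1, 2}  B5 = {0, 1, 6}  B6 = {1, 3, 6}
Tree: B1–B2, B2–B3, B3–B4, B4–B5, B5–B6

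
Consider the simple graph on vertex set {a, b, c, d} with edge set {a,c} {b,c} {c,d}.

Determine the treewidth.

1

A width-1 tree decomposition is:
Bags: B1 = {a, c}  B2 = {b, c}  B3 = {c, d}
Tree: B1–B2, B2–B3
Every bag has size at most 2, so the width is 2 − 1 = 1 and tw(G) ≤ 1. G has an edge, so its treewidth is at least 1. The upper and lower bounds meet at 1, so that is the treewidth.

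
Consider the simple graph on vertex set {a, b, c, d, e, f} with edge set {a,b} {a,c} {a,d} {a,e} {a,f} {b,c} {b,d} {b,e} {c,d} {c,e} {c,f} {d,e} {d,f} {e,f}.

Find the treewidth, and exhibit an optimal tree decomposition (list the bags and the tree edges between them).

Treewidth 4.
One optimal decomposition is:
Bags: B1 = {a, c, d, e, f}  B2 = {a, b, c, d, e}
Tree: B1–B2

The largest bag has 5 vertices, giving width 4; this decomposition certifies tw(G) ≤ 4. On the other hand G contains the 5-clique {a, c, d, e, f}. A clique must lie in a single bag of any decomposition, so no decomposition can have width below 4. The upper and lower bounds meet at 4, so that is the treewidth.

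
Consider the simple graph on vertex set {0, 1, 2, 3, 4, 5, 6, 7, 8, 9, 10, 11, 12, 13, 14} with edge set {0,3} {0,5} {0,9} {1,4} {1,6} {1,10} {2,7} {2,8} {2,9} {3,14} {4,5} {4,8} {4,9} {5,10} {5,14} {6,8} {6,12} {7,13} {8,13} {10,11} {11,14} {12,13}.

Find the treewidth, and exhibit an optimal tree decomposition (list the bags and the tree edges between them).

Every bag has size at most 4, so the width is 4 − 1 = 3 and tw(G) ≤ 3. For the lower bound: the 4 vertex sets {3,11,14}, {10}, {5}, {0,1,4,9} are disjoint, each induces a connected subgraph, and every pair is joined by at least one edge of G. Contracting each set to a single vertex therefore yields K_{4} as a minor, and since treewidth is minor-monotone, tw(G) ≥ tw(K_{4}) = 3. Hence tw(G) = 3 exactly.

Treewidth 3.
One such decomposition:
Bags: B1 = {3, 10, 11, 14}  B2 = {3, 5, 10, 14}  B3 = {0, 3, 5, 10}  B4 = {0, 1, 5, 10}  B5 = {0, 1, 4, 5}  B6 = {0, 1, 4, 9}  B7 = {1, 4, 6, 9}  B8 = {4, 6, 8, 9}  B9 = {2, 6, 8, 9}  B10 = {2, 6, 8, 12}  B11 = {2, 8, 12, 13}  B12 = {2, 7, 12, 13}
Tree: B1–B2, B2–B3, B3–B4, B4–B5, B5–B6, B6–B7, B7–B8, B8–B9, B9–B10, B10–B11, B11–B12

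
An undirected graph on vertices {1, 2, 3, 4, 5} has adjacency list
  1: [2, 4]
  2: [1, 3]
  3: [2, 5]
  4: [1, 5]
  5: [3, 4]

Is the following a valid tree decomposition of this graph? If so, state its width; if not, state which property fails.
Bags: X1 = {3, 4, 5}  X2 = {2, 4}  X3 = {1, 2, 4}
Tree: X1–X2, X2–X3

No — edge (3,2) lies in no bag.

A tree decomposition must satisfy three properties: every vertex lies in some bag; for every edge, both endpoints lie together in some bag; and for every vertex, the bags containing it form a connected subtree. Here edge (3,2) lies in no bag, so the decomposition is invalid.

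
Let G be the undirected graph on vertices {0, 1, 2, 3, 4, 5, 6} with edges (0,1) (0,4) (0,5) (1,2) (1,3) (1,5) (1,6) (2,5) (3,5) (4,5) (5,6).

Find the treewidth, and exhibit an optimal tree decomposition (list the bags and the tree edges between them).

Treewidth 2.
Bags: B1 = {1, 3, 5}  B2 = {0, 1, 5}  B3 = {1, 2, 5}  B4 = {1, 5, 6}  B5 = {0, 4, 5}
Tree: B1–B2, B1–B3, B1–B4, B2–B5

Every bag has size at most 3, so the width is 3 − 1 = 2 and tw(G) ≤ 2. For the lower bound, the 3 vertices {0, 1, 5} are pairwise adjacent, and any tree decomposition puts a clique entirely inside one bag — forcing width ≥ 2. Combining the bounds, tw(G) = 2.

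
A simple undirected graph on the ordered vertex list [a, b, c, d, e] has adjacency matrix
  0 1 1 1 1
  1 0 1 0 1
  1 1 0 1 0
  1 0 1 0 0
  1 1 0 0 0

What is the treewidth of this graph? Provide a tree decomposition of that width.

Treewidth 2.
Bags: B1 = {a, c, d}  B2 = {a, b, c}  B3 = {a, b, e}
Tree: B1–B2, B2–B3

The largest bag has 3 vertices, giving width 2; this decomposition certifies tw(G) ≤ 2. Conversely, {a, b, e} is a clique of size 3, and the vertices of any clique must share a bag in every tree decomposition; so some bag has ≥ 3 vertices and tw(G) ≥ 2. Therefore the treewidth is 2.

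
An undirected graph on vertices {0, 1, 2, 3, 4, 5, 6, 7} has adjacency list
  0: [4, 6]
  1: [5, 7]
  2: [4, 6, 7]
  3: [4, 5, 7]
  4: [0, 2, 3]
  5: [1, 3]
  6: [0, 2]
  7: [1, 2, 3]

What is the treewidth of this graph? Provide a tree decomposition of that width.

Every bag has size at most 3, so the width is 3 − 1 = 2 and tw(G) ≤ 2. For the lower bound, G contains the cycle 5–1–7–3–5, so G is not a forest; only forests have treewidth ≤ 1, hence tw(G) ≥ 2. Therefore the treewidth is 2.

Treewidth 2.
One such decomposition:
Bags: B1 = {1, 3, 5}  B2 = {1, 3, 7}  B3 = {3, 4, 7}  B4 = {2, 4, 7}  B5 = {0, 2, 4}  B6 = {0, 2, 6}
Tree: B1–B2, B2–B3, B3–B4, B4–B5, B5–B6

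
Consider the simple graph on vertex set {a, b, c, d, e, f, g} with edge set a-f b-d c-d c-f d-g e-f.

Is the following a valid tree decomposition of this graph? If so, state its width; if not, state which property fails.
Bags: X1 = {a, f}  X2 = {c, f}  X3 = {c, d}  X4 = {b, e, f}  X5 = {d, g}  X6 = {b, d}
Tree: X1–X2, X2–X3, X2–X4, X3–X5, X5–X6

No — bags containing vertex b are not connected in the tree.

A tree decomposition must satisfy three properties: every vertex lies in some bag; for every edge, both endpoints lie together in some bag; and for every vertex, the bags containing it form a connected subtree. Here bags containing vertex b are not connected in the tree, so the decomposition is invalid.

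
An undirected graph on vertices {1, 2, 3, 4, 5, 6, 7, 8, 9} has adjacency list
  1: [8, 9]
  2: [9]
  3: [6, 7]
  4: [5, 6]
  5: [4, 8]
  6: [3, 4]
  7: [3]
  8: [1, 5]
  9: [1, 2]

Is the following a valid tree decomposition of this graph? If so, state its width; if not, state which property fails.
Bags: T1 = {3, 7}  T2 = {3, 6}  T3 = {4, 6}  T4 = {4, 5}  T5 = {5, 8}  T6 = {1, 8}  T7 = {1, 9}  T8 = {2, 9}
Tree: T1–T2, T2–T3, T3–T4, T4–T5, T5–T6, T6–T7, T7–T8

Every vertex of G appears in some bag (union = {1, 2, 3, 4, 5, 6, 7, 8, 9}); every edge is covered by a bag; and for each vertex v the set of bags containing v is connected in the bag tree. The decomposition is therefore valid. The largest bag has 2 vertices, so the width is 1.

Yes; width 1.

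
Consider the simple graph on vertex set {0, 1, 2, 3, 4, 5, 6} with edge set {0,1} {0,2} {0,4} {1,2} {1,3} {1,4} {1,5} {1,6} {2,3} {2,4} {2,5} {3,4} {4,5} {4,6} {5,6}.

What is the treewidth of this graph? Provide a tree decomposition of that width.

Treewidth 3.
Bags: B1 = {1, 2, 3, 4}  B2 = {0, 1, 2, 4}  B3 = {1, 2, 4, 5}  B4 = {1, 4, 5, 6}
Tree: B1–B2, B1–B3, B3–B4

The largest bag has 4 vertices, giving width 3; this decomposition certifies tw(G) ≤ 3. For the lower bound, the 4 vertices {0, 1, 2, 4} are pairwise adjacent, and any tree decomposition puts a clique entirely inside one bag — forcing width ≥ 3. Combining the bounds, tw(G) = 3.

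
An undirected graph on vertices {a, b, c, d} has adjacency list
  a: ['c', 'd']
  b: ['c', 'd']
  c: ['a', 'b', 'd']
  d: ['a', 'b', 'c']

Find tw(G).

2

A width-2 tree decomposition is:
Bags: B1 = {a, c, d}  B2 = {b, c, d}
Tree: B1–B2
Each bag holds 3 vertices, so the decomposition has width 2, which upper-bounds the treewidth. For the lower bound, the 3 vertices {a, c, d} are pairwise adjacent, and any tree decomposition puts a clique entirely inside one bag — forcing width ≥ 2. The upper and lower bounds meet at 2, so that is the treewidth.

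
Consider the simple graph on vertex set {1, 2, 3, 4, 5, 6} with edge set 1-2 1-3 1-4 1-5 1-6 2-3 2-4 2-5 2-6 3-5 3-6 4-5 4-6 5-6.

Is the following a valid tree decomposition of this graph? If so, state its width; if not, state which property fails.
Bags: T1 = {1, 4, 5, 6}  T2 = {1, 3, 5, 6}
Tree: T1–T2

A tree decomposition must satisfy three properties: every vertex lies in some bag; for every edge, both endpoints lie together in some bag; and for every vertex, the bags containing it form a connected subtree. Here vertex 2 appears in no bag, so the decomposition is invalid.

No — vertex 2 appears in no bag.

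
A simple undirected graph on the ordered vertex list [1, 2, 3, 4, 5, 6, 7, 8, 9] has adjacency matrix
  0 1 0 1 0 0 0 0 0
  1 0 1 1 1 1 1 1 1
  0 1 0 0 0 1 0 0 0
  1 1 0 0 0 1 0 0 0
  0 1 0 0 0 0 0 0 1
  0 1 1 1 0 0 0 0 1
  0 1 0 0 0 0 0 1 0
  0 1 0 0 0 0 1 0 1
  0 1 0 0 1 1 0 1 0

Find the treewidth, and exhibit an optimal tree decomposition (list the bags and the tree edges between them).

Each bag holds 3 vertices, so the decomposition has width 2, which upper-bounds the treewidth. On the other hand G contains the 3-clique {1, 2, 4}. A clique must lie in a single bag of any decomposition, so no decomposition can have width below 2. Therefore the treewidth is 2.

Treewidth 2.
Bags: B1 = {1, 2, 4}  B2 = {2, 4, 6}  B3 = {2, 6, 9}  B4 = {2, 3, 6}  B5 = {2, 8, 9}  B6 = {2, 5, 9}  B7 = {2, 7, 8}
Tree: B1–B2, B2–B3, B2–B4, B3–B5, B5–B6, B5–B7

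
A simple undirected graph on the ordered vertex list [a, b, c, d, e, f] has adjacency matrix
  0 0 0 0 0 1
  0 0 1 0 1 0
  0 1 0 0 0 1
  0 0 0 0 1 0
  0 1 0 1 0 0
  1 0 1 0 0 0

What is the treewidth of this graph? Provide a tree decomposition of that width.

Every bag has size at most 2, so the width is 2 − 1 = 1 and tw(G) ≤ 1. G has an edge, so its treewidth is at least 1. Combining the bounds, tw(G) = 1.

Treewidth 1.
Bags: B1 = {d, e}  B2 = {b, e}  B3 = {b, c}  B4 = {c, f}  B5 = {a, f}
Tree: B1–B2, B2–B3, B3–B4, B4–B5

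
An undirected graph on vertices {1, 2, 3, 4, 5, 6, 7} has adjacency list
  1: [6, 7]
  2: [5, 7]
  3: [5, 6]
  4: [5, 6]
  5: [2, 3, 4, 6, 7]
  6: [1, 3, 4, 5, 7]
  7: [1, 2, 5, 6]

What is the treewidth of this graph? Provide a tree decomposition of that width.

Each bag holds 3 vertices, so the decomposition has width 2, which upper-bounds the treewidth. On the other hand G contains the 3-clique {1, 6, 7}. A clique must lie in a single bag of any decomposition, so no decomposition can have width below 2. Therefore the treewidth is 2.

Treewidth 2.
Bags: B1 = {5, 6, 7}  B2 = {4, 5, 6}  B3 = {3, 5, 6}  B4 = {2, 5, 7}  B5 = {1, 6, 7}
Tree: B1–B2, B1–B3, B1–B4, B1–B5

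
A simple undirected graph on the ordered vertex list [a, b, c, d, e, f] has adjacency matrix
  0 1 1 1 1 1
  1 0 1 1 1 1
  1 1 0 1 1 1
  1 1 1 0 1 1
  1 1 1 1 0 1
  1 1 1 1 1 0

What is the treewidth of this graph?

5

A width-5 tree decomposition is:
Bags: B1 = {a, b, c, d, e, f}
Tree: (single bag)
A single bag containing all 6 vertices is trivially a valid decomposition of width 5. Conversely, {a, b, c, d, e, f} is a clique of size 6, and the vertices of any clique must share a bag in every tree decomposition; so some bag has ≥ 6 vertices and tw(G) ≥ 5. The upper and lower bounds meet at 5, so that is the treewidth.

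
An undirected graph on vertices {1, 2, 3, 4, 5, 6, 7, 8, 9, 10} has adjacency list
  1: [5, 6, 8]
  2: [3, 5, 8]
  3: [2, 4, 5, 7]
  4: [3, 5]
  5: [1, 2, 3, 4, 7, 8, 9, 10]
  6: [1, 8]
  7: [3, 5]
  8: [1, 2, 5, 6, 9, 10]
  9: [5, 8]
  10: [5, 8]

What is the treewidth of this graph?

2

A width-2 tree decomposition is:
Bags: B1 = {2, 3, 5}  B2 = {3, 5, 7}  B3 = {2, 5, 8}  B4 = {5, 8, 10}  B5 = {3, 4, 5}  B6 = {1, 5, 8}  B7 = {1, 6, 8}  B8 = {5, 8, 9}
Tree: B1–B2, B1–B3, B3–B4, B2–B5, B4–B6, B6–B7, B4–B8
Each bag holds 3 vertices, so the decomposition has width 2, which upper-bounds the treewidth. For the lower bound, the 3 vertices {1, 5, 8} are pairwise adjacent, and any tree decomposition puts a clique entirely inside one bag — forcing width ≥ 2. The upper and lower bounds meet at 2, so that is the treewidth.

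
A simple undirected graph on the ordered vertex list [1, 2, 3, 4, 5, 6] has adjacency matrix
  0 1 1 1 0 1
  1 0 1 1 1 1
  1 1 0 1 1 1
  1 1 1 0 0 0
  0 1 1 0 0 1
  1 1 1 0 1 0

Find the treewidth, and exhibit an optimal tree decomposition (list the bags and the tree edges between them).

Each bag holds 4 vertices, so the decomposition has width 3, which upper-bounds the treewidth. On the other hand G contains the 4-clique {1, 2, 3, 4}. A clique must lie in a single bag of any decomposition, so no decomposition can have width below 3. Therefore the treewidth is 3.

Treewidth 3.
One optimal decomposition is:
Bags: B1 = {1, 2, 3, 6}  B2 = {2, 3, 5, 6}  B3 = {1, 2, 3, 4}
Tree: B1–B2, B1–B3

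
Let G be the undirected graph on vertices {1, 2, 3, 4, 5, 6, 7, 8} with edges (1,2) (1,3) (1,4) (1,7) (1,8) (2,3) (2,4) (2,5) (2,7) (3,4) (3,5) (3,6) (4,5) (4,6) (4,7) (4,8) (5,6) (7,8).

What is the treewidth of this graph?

3

A width-3 tree decomposition is:
Bags: B1 = {2, 3, 4, 5}  B2 = {1, 2, 3, 4}  B3 = {1, 2, 4, 7}  B4 = {1, 4, 7, 8}  B5 = {3, 4, 5, 6}
Tree: B1–B2, B2–B3, B3–B4, B1–B5
Every bag has size at most 4, so the width is 4 − 1 = 3 and tw(G) ≤ 3. On the other hand G contains the 4-clique {1, 4, 7, 8}. A clique must lie in a single bag of any decomposition, so no decomposition can have width below 3. Hence tw(G) = 3 exactly.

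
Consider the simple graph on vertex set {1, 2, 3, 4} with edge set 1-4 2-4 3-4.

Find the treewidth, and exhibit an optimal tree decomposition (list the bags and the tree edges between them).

Treewidth 1.
Bags: B1 = {2, 4}  B2 = {1, 4}  B3 = {3, 4}
Tree: B1–B2, B1–B3

Every bag has size at most 2, so the width is 2 − 1 = 1 and tw(G) ≤ 1. G has an edge, so its treewidth is at least 1. Hence tw(G) = 1 exactly.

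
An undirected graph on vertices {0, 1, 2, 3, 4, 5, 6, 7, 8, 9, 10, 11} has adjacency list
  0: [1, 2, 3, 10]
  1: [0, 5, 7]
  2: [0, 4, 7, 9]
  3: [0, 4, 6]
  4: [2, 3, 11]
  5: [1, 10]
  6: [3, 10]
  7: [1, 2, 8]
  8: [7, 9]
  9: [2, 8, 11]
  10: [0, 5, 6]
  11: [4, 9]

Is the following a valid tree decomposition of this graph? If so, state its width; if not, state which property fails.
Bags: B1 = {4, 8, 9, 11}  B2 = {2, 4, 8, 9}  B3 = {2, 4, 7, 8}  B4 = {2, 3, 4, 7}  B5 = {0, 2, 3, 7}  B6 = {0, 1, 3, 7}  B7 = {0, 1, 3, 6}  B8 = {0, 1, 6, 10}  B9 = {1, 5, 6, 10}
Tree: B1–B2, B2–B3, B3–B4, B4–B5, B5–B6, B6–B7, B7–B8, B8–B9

Yes; width 3.

Every vertex of G appears in some bag (union = {0, 1, 2, 3, 4, 5, 6, 7, 8, 9, 10, 11}); every edge is covered by a bag; and for each vertex v the set of bags containing v is connected in the bag tree. The decomposition is therefore valid. The largest bag has 4 vertices, so the width is 3.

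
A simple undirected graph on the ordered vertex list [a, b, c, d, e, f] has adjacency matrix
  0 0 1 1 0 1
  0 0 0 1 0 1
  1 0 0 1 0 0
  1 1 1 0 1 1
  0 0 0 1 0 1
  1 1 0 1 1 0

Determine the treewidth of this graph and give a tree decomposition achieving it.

Each bag holds 3 vertices, so the decomposition has width 2, which upper-bounds the treewidth. Conversely, {a, c, d} is a clique of size 3, and the vertices of any clique must share a bag in every tree decomposition; so some bag has ≥ 3 vertices and tw(G) ≥ 2. Therefore the treewidth is 2.

Treewidth 2.
One such decomposition:
Bags: B1 = {a, c, d}  B2 = {a, d, f}  B3 = {d, e, f}  B4 = {b, d, f}
Tree: B1–B2, B2–B3, B3–B4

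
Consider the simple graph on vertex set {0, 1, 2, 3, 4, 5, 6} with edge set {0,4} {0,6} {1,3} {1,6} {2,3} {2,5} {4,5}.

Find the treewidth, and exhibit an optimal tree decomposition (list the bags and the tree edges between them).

The largest bag has 3 vertices, giving width 2; this decomposition certifies tw(G) ≤ 2. The edges 2–3–1–6–0–4–5–2 form a cycle, so G is not a tree and its treewidth is at least 2. Hence tw(G) = 2 exactly.

Treewidth 2.
Bags: B1 = {1, 2, 3}  B2 = {1, 2, 6}  B3 = {0, 2, 6}  B4 = {0, 2, 4}  B5 = {2, 4, 5}
Tree: B1–B2, B2–B3, B3–B4, B4–B5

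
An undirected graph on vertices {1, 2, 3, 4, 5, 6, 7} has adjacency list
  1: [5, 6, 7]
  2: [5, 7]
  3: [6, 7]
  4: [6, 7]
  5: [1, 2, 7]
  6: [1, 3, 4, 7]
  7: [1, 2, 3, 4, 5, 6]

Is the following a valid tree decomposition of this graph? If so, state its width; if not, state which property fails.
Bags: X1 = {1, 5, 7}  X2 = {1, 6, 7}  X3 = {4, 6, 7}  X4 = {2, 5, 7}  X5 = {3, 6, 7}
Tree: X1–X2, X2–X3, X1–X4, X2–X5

Yes; width 2.

Vertex coverage: the bags together contain {1, 2, 3, 4, 5, 6, 7}, the full vertex set. Edge coverage: each edge of G has both endpoints in at least one bag. Running intersection: for every vertex, the bags containing it form a connected subtree. All three properties hold, so this is a valid tree decomposition of width max|bag| − 1 = 2, and hence tw(G) ≤ 2.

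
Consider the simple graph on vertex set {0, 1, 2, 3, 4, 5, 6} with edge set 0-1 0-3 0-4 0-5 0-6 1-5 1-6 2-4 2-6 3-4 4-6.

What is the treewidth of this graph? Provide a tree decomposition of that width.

Treewidth 2.
One such decomposition:
Bags: B1 = {0, 4, 6}  B2 = {0, 1, 6}  B3 = {0, 1, 5}  B4 = {0, 3, 4}  B5 = {2, 4, 6}
Tree: B1–B2, B2–B3, B1–B4, B1–B5

Every bag has size at most 3, so the width is 3 − 1 = 2 and tw(G) ≤ 2. Conversely, {0, 1, 5} is a clique of size 3, and the vertices of any clique must share a bag in every tree decomposition; so some bag has ≥ 3 vertices and tw(G) ≥ 2. Therefore the treewidth is 2.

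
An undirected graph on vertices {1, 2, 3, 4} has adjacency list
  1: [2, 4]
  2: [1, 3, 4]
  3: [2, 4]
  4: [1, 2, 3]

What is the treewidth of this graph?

A width-2 tree decomposition is:
Bags: B1 = {2, 3, 4}  B2 = {1, 2, 4}
Tree: B1–B2
Every bag has size at most 3, so the width is 3 − 1 = 2 and tw(G) ≤ 2. For the lower bound, the 3 vertices {1, 2, 4} are pairwise adjacent, and any tree decomposition puts a clique entirely inside one bag — forcing width ≥ 2. Hence tw(G) = 2 exactly.

2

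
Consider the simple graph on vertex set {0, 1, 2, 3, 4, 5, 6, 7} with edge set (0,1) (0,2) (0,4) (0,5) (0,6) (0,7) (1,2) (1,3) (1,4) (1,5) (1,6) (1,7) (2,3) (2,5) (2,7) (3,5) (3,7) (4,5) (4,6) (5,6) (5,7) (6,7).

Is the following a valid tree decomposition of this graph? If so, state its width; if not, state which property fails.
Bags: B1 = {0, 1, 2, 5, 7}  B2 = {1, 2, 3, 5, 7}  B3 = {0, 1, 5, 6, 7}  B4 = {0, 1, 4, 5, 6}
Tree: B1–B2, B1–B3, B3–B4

Vertex coverage: the bags together contain {0, 1, 2, 3, 4, 5, 6, 7}, the full vertex set. Edge coverage: each edge of G has both endpoints in at least one bag. Running intersection: for every vertex, the bags containing it form a connected subtree. All three properties hold, so this is a valid tree decomposition of width max|bag| − 1 = 4, and hence tw(G) ≤ 4.

Yes; width 4.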